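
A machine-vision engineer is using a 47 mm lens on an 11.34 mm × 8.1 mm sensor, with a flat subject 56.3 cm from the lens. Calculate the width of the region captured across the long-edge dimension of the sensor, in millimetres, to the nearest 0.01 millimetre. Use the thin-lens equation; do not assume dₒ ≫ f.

dₒ: 56.3 cm = 563 mm.
Similar triangles through the lens centre give W/dₒ = w/dᵢ; with 1/f = 1/dₒ + 1/dᵢ this gives W = w·(dₒ − f)/f.
W = 11.34 mm × (563 − 47) / 47 = 11.34 × 10.9787 ≈ 124.499 mm.

124.50 mm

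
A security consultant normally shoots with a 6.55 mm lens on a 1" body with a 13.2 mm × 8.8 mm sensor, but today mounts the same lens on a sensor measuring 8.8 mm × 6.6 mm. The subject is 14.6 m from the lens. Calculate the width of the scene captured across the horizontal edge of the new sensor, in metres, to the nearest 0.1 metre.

19.6 m

The focal length stays 6.55 mm; the relevant sensor dimension is now w = 8.8 mm. Object distance dₒ = 14.6 m = 14600 mm.
Thin-lens field width W = w·(dₒ − f)/f = 8.8 × (14600 − 6.55)/6.55 ≈ 19606.467 mm = 19.6065 m.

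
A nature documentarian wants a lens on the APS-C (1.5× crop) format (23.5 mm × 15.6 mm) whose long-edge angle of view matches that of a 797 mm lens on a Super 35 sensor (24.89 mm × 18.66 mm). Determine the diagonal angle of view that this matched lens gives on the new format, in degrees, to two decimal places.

2.15°

Equal long-edge AOV ⇒ f₂ = f₁ · 23.5/24.89 = 797 × 0.94415 ≈ 752.4910 mm.
Sensor diagonal = √(23.5² + 15.6²) = √795.6100 ≈ 28.2066 mm.
Diagonal AOV on the new format = 2·arctan(28.2066 / (2 × 752.4910)) = 2·arctan(0.01874) ≈ 2.1474°.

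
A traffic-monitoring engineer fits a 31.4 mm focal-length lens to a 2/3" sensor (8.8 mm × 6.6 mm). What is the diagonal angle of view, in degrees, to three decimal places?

Sensor diagonal = √(8.8² + 6.6²) = √121.0000 ≈ 11.0000 mm.
Angle of view α = 2·arctan(d/2f) with d = 11.0000 mm and f = 31.4 mm.
d/2f = 0.17516; arctan(0.17516) ≈ 9.9351°, so α ≈ 19.8702°.

19.870°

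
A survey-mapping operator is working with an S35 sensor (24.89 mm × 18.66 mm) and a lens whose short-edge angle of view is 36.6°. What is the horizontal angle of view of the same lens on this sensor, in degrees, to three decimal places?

From the short-edge AOV: f = 18.66 / (2·tan(18.3°)) = 18.66 / 0.66144 ≈ 28.2113 mm.
Horizontal AOV = 2·arctan(24.89 / (2 × 28.2113)) = 2·arctan(0.44114) ≈ 47.6079°.

47.608°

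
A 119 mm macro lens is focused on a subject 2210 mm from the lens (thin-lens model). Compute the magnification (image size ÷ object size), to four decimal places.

0.0569×

Thin lens: 1/f = 1/dₒ + 1/dᵢ → 1/dᵢ = 1/119 − 1/2210 = 0.0079509 mm⁻¹, so dᵢ ≈ 125.7724 mm.
Magnification m = dᵢ/dₒ = 125.7724/2210 ≈ 0.05691.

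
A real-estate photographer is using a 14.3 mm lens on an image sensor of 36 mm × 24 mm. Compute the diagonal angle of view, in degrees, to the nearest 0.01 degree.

113.07°

Sensor diagonal = √(36² + 24²) = √1872.0000 ≈ 43.2666 mm.
Angle of view α = 2·arctan(d/2f) with d = 43.2666 mm and f = 14.3 mm.
d/2f = 1.51282; arctan(1.51282) ≈ 56.5346°, so α ≈ 113.0692°.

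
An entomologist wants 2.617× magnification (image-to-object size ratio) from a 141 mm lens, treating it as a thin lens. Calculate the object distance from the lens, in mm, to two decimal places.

With m = dᵢ/dₒ and 1/f = 1/dₒ + 1/dᵢ, substituting dᵢ = m·dₒ gives 1/f = (1 + 1/m)/dₒ, hence dₒ = f·(1 + 1/m).
dₒ = 141 × (1 + 1/2.617) = 141 × 1.38212 ≈ 194.878 mm.

194.88 mm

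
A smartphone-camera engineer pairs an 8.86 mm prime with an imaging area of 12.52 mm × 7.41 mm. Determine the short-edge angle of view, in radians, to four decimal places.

0.7921 rad

Angle of view α = 2·arctan(h/2f) with h = 7.41 mm and f = 8.86 mm.
h/2f = 0.41817; arctan(0.41817) ≈ 0.3961 rad, so α ≈ 0.7921 rad.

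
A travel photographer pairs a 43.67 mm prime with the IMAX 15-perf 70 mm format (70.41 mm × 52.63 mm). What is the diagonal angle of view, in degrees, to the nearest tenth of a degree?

Sensor diagonal = √(70.41² + 52.63²) = √7727.4850 ≈ 87.9061 mm.
Angle of view α = 2·arctan(d/2f) with d = 87.9061 mm and f = 43.67 mm.
d/2f = 1.00648; arctan(1.00648) ≈ 45.1851°, so α ≈ 90.3702°.

90.4°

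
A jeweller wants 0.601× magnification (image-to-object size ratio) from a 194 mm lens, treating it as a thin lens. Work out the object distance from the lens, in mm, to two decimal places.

With m = dᵢ/dₒ and 1/f = 1/dₒ + 1/dᵢ, substituting dᵢ = m·dₒ gives 1/f = (1 + 1/m)/dₒ, hence dₒ = f·(1 + 1/m).
dₒ = 194 × (1 + 1/0.601) = 194 × 2.66389 ≈ 516.795 mm.

516.80 mm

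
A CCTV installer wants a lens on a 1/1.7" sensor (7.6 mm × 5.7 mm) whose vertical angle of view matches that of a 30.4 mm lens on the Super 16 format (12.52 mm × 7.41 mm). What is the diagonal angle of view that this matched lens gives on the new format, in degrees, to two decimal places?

22.96°

Equal vertical AOV ⇒ f₂ = f₁ · 5.7/7.41 = 30.4 × 0.76923 ≈ 23.3846 mm.
Sensor diagonal = √(7.6² + 5.7²) = √90.2500 ≈ 9.5000 mm.
Diagonal AOV on the new format = 2·arctan(9.5000 / (2 × 23.3846)) = 2·arctan(0.20312) ≈ 22.9640°.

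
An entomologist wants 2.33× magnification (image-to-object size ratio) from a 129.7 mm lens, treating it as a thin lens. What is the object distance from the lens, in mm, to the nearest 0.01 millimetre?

185.37 mm

With m = dᵢ/dₒ and 1/f = 1/dₒ + 1/dᵢ, substituting dᵢ = m·dₒ gives 1/f = (1 + 1/m)/dₒ, hence dₒ = f·(1 + 1/m).
dₒ = 129.7 × (1 + 1/2.33) = 129.7 × 1.42918 ≈ 185.365 mm.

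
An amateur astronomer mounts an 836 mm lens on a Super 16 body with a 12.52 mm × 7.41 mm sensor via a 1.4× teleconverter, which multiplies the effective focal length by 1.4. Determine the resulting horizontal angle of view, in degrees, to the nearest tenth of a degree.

0.6°

Effective focal length f = 836 × 1.4 = 1170.4 mm.
α = 2·arctan(12.52 / (2 × 1170.4)) = 2·arctan(0.00535) ≈ 0.6129°.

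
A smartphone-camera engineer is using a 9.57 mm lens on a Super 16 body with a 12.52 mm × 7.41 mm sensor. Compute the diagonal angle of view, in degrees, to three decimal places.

74.478°

Sensor diagonal = √(12.52² + 7.41²) = √211.6585 ≈ 14.5485 mm.
Angle of view α = 2·arctan(d/2f) with d = 14.5485 mm and f = 9.57 mm.
d/2f = 0.76011; arctan(0.76011) ≈ 37.2388°, so α ≈ 74.4776°.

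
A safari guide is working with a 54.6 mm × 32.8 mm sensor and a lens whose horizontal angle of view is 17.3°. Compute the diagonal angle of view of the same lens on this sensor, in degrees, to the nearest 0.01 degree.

20.13°

From the horizontal AOV: f = 54.6 / (2·tan(8.65°)) = 54.6 / 0.30426 ≈ 179.4535 mm.
Sensor diagonal = √(54.6² + 32.8²) = √4057.0000 ≈ 63.6946 mm.
Diagonal AOV = 2·arctan(63.6946 / (2 × 179.4535)) = 2·arctan(0.17747) ≈ 20.1268°.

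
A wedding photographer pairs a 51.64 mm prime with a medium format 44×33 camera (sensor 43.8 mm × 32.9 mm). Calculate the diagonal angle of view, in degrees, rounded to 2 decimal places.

55.88°

Sensor diagonal = √(43.8² + 32.9²) = √3000.8500 ≈ 54.7800 mm.
Angle of view α = 2·arctan(d/2f) with d = 54.7800 mm and f = 51.64 mm.
d/2f = 0.53040; arctan(0.53040) ≈ 27.9416°, so α ≈ 55.8832°.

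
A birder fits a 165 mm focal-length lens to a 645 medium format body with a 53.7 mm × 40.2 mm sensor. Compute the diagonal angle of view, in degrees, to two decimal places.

22.98°

Sensor diagonal = √(53.7² + 40.2²) = √4499.7300 ≈ 67.0800 mm.
Angle of view α = 2·arctan(d/2f) with d = 67.0800 mm and f = 165 mm.
d/2f = 0.20327; arctan(0.20327) ≈ 11.4901°, so α ≈ 22.9802°.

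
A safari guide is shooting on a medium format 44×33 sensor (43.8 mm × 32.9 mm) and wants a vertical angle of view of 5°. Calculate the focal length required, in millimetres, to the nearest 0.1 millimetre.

376.8 mm

From α = 2·arctan(h/2f) we get f = h / (2·tan(α/2)).
With h = 32.9 mm and α/2 = 2.5°, tan(α/2) ≈ 0.04366, so f ≈ 32.9 / 0.08732 ≈ 376.7669 mm.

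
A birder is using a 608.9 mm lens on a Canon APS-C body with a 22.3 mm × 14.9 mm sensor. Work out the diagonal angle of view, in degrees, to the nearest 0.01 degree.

2.52°

Sensor diagonal = √(22.3² + 14.9²) = √719.3000 ≈ 26.8198 mm.
Angle of view α = 2·arctan(d/2f) with d = 26.8198 mm and f = 608.9 mm.
d/2f = 0.02202; arctan(0.02202) ≈ 1.2616°, so α ≈ 2.5233°.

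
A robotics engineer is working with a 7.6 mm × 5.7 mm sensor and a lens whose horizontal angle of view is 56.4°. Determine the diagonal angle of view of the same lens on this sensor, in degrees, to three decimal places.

67.663°

From the horizontal AOV: f = 7.6 / (2·tan(28.2°)) = 7.6 / 1.07239 ≈ 7.0870 mm.
Sensor diagonal = √(7.6² + 5.7²) = √90.2500 ≈ 9.5000 mm.
Diagonal AOV = 2·arctan(9.5000 / (2 × 7.0870)) = 2·arctan(0.67024) ≈ 67.6635°.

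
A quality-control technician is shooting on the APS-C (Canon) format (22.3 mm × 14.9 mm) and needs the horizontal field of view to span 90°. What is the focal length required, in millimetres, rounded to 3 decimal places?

From α = 2·arctan(w/2f) we get f = w / (2·tan(α/2)).
With w = 22.3 mm and α/2 = 45°, tan(α/2) ≈ 1.00000, so f ≈ 22.3 / 2.00000 ≈ 11.1500 mm.

11.150 mm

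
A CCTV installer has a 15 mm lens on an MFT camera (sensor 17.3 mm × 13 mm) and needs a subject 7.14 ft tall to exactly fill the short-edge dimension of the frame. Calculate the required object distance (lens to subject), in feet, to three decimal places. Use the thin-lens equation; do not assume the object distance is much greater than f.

W: 7.14 ft × 304.8 mm/ft = 2176.27 mm.
Magnification m = h/W = dᵢ/dₒ; combined with 1/f = 1/dₒ + 1/dᵢ this gives dₒ = f·(1 + W/h).
dₒ = 15 mm × (1 + 2176.27/13) = 15 × 168.4055 ≈ 2526.083 mm = 2526.083/304.8 ft = 8.28767 ft.

8.288 ft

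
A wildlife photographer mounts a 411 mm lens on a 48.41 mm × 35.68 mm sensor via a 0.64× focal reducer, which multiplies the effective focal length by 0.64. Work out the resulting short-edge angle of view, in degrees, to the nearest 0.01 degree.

7.76°

Effective focal length f = 411 × 0.64 = 263.04 mm.
α = 2·arctan(35.68 / (2 × 263.04)) = 2·arctan(0.06782) ≈ 7.7600°.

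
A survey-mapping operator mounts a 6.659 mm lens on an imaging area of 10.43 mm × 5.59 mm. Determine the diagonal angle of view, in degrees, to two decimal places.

Sensor diagonal = √(10.43² + 5.59²) = √140.0330 ≈ 11.8336 mm.
Angle of view α = 2·arctan(d/2f) with d = 11.8336 mm and f = 6.659 mm.
d/2f = 0.88854; arctan(0.88854) ≈ 41.6223°, so α ≈ 83.2446°.

83.24°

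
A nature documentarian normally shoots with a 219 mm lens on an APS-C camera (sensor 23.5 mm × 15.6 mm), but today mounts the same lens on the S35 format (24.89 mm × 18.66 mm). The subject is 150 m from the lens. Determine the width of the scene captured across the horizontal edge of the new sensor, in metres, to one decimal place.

The focal length stays 219 mm; the relevant sensor dimension is now w = 24.89 mm. Object distance dₒ = 150 m = 150000 mm.
Thin-lens field width W = w·(dₒ − f)/f = 24.89 × (150000 − 219)/219 ≈ 17023.055 mm = 17.0231 m.

17.0 m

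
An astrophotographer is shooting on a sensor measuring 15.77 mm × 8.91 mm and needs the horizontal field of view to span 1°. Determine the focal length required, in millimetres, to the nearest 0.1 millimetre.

903.5 mm

From α = 2·arctan(w/2f) we get f = w / (2·tan(α/2)).
With w = 15.77 mm and α/2 = 0.5°, tan(α/2) ≈ 0.00873, so f ≈ 15.77 / 0.01745 ≈ 903.5315 mm.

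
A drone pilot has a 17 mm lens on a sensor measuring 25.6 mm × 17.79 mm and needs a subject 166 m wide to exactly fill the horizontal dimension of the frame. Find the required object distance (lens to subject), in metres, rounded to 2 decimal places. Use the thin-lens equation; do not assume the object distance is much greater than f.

110.25 m

W: 166 m = 166000 mm.
Magnification m = w/W = dᵢ/dₒ; combined with 1/f = 1/dₒ + 1/dᵢ this gives dₒ = f·(1 + W/w).
dₒ = 17 mm × (1 + 166000/25.6) = 17 × 6485.3750 ≈ 110251.375 mm = 110.251 m.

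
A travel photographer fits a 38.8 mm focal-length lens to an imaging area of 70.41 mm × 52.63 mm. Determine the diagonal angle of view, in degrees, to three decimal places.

Sensor diagonal = √(70.41² + 52.63²) = √7727.4850 ≈ 87.9061 mm.
Angle of view α = 2·arctan(d/2f) with d = 87.9061 mm and f = 38.8 mm.
d/2f = 1.13281; arctan(1.13281) ≈ 48.5632°, so α ≈ 97.1264°.

97.126°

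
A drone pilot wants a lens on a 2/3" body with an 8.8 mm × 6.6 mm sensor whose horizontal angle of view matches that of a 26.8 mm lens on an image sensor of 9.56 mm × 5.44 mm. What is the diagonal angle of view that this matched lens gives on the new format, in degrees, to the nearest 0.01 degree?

25.14°

Equal horizontal AOV ⇒ f₂ = f₁ · 8.8/9.56 = 26.8 × 0.92050 ≈ 24.6695 mm.
Sensor diagonal = √(8.8² + 6.6²) = √121.0000 ≈ 11.0000 mm.
Diagonal AOV on the new format = 2·arctan(11.0000 / (2 × 24.6695)) = 2·arctan(0.22295) ≈ 25.1368°.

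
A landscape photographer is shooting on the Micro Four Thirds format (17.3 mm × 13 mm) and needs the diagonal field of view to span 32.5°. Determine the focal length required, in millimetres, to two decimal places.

37.12 mm

Sensor diagonal = √(17.3² + 13²) = √468.2900 ≈ 21.6400 mm.
From α = 2·arctan(d/2f) we get f = d / (2·tan(α/2)).
With d = 21.6400 mm and α/2 = 16.25°, tan(α/2) ≈ 0.29147, so f ≈ 21.6400 / 0.58295 ≈ 37.1218 mm.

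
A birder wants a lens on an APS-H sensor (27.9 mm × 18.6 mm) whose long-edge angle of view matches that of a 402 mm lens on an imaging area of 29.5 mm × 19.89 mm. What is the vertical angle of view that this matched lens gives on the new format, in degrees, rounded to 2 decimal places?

Equal long-edge AOV ⇒ f₂ = f₁ · 27.9/29.5 = 402 × 0.94576 ≈ 380.1966 mm.
Vertical AOV on the new format = 2·arctan(18.6 / (2 × 380.1966)) = 2·arctan(0.02446) ≈ 2.8025°.

2.80°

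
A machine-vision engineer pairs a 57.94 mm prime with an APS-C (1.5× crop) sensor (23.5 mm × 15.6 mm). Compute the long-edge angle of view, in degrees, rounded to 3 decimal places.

22.928°

Angle of view α = 2·arctan(w/2f) with w = 23.5 mm and f = 57.94 mm.
w/2f = 0.20280; arctan(0.20280) ≈ 11.4639°, so α ≈ 22.9278°.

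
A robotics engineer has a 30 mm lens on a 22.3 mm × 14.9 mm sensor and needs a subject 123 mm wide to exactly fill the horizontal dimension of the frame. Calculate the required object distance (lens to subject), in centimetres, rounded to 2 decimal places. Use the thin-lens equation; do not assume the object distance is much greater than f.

19.55 cm

Magnification m = w/W = dᵢ/dₒ; combined with 1/f = 1/dₒ + 1/dᵢ this gives dₒ = f·(1 + W/w).
dₒ = 30 mm × (1 + 123/22.3) = 30 × 6.5157 ≈ 195.471 mm = 19.5471 cm.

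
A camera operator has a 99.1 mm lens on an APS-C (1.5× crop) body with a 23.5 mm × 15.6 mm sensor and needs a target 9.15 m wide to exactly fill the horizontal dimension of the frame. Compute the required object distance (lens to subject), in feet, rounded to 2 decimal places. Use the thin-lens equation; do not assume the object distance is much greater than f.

126.92 ft

W: 9.15 m = 9150 mm.
Magnification m = w/W = dᵢ/dₒ; combined with 1/f = 1/dₒ + 1/dᵢ this gives dₒ = f·(1 + W/w).
dₒ = 99.1 mm × (1 + 9150/23.5) = 99.1 × 390.3617 ≈ 38684.845 mm = 38684.845/304.8 ft = 126.919 ft.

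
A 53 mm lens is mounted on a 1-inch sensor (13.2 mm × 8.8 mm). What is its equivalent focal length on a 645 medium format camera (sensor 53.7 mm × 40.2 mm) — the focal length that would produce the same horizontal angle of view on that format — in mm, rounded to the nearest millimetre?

Equal angle of view means equal width/f ratio, so f₂ = f₁ · (width₂/width₁) = 53 × 53.7/13.2.
f₂ = 53 × 4.06818 ≈ 215.614 mm.

216 mm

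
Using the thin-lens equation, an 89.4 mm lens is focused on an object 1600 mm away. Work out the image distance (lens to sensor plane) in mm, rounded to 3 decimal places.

1/dᵢ = 1/f − 1/dₒ = 1/89.4 − 1/1600 = 0.0105607 mm⁻¹.
dᵢ = 1/0.0105607 ≈ 94.6909 mm.

94.691 mm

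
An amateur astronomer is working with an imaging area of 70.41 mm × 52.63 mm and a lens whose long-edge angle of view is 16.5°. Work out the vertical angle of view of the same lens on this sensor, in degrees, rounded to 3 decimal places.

12.371°

From the long-edge AOV: f = 70.41 / (2·tan(8.25°)) = 70.41 / 0.28999 ≈ 242.8047 mm.
Vertical AOV = 2·arctan(52.63 / (2 × 242.8047)) = 2·arctan(0.10838) ≈ 12.3711°.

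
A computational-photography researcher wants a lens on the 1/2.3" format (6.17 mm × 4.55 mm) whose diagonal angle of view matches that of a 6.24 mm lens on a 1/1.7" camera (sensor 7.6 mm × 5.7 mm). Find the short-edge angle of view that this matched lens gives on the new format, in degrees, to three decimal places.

Sensor diagonal = √(7.6² + 5.7²) = √90.2500 ≈ 9.5000 mm.
Sensor diagonal = √(6.17² + 4.55²) = √58.7714 ≈ 7.6663 mm.
Equal diagonal AOV ⇒ f₂ = f₁ · 7.6663/9.5000 = 6.24 × 0.80697 ≈ 5.0355 mm.
Short-edge AOV on the new format = 2·arctan(4.55 / (2 × 5.0355)) = 2·arctan(0.45179) ≈ 48.6260°.

48.626°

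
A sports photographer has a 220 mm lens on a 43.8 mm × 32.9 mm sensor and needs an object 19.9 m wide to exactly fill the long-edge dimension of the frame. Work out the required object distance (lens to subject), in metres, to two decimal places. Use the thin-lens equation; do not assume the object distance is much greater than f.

100.17 m

W: 19.9 m = 19900 mm.
Magnification m = w/W = dᵢ/dₒ; combined with 1/f = 1/dₒ + 1/dᵢ this gives dₒ = f·(1 + W/w).
dₒ = 220 mm × (1 + 19900/43.8) = 220 × 455.3379 ≈ 100174.338 mm = 100.174 m.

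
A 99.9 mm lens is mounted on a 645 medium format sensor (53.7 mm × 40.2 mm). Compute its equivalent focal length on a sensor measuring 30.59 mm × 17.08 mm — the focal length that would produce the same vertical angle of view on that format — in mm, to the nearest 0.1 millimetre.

42.4 mm

Equal angle of view means equal height/f ratio, so f₂ = f₁ · (height₂/height₁) = 99.9 × 17.08/40.2.
f₂ = 99.9 × 0.42488 ≈ 42.445 mm.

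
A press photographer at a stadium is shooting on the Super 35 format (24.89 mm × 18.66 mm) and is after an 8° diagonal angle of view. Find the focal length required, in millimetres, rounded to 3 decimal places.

222.433 mm

Sensor diagonal = √(24.89² + 18.66²) = √967.7077 ≈ 31.1080 mm.
From α = 2·arctan(d/2f) we get f = d / (2·tan(α/2)).
With d = 31.1080 mm and α/2 = 4°, tan(α/2) ≈ 0.06993, so f ≈ 31.1080 / 0.13985 ≈ 222.4326 mm.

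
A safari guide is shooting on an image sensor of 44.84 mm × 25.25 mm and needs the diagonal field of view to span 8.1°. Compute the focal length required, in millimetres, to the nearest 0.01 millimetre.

363.40 mm

Sensor diagonal = √(44.84² + 25.25²) = √2648.1881 ≈ 51.4605 mm.
From α = 2·arctan(d/2f) we get f = d / (2·tan(α/2)).
With d = 51.4605 mm and α/2 = 4.05°, tan(α/2) ≈ 0.07080, so f ≈ 51.4605 / 0.14161 ≈ 363.4025 mm.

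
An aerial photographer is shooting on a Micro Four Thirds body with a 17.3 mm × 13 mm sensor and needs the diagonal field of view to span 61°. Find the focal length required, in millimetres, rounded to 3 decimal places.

Sensor diagonal = √(17.3² + 13²) = √468.2900 ≈ 21.6400 mm.
From α = 2·arctan(d/2f) we get f = d / (2·tan(α/2)).
With d = 21.6400 mm and α/2 = 30.5°, tan(α/2) ≈ 0.58905, so f ≈ 21.6400 / 1.17809 ≈ 18.3687 mm.

18.369 mm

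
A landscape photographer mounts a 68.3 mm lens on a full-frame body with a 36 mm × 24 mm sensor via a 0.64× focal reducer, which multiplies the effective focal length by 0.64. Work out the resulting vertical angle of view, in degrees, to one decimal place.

30.7°

Effective focal length f = 68.3 × 0.64 = 43.712 mm.
α = 2·arctan(24 / (2 × 43.712)) = 2·arctan(0.27452) ≈ 30.7018°.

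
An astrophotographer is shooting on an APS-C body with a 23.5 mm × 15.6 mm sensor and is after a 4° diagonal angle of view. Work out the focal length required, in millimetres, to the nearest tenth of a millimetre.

403.9 mm

Sensor diagonal = √(23.5² + 15.6²) = √795.6100 ≈ 28.2066 mm.
From α = 2·arctan(d/2f) we get f = d / (2·tan(α/2)).
With d = 28.2066 mm and α/2 = 2°, tan(α/2) ≈ 0.03492, so f ≈ 28.2066 / 0.06984 ≈ 403.8651 mm.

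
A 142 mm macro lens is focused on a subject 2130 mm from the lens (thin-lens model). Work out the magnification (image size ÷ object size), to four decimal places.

0.0714×

Thin lens: 1/f = 1/dₒ + 1/dᵢ → 1/dᵢ = 1/142 − 1/2130 = 0.0065728 mm⁻¹, so dᵢ ≈ 152.1429 mm.
Magnification m = dᵢ/dₒ = 152.1429/2130 ≈ 0.07143.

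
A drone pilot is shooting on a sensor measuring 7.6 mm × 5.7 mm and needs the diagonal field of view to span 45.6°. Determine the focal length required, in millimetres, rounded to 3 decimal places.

11.300 mm

Sensor diagonal = √(7.6² + 5.7²) = √90.2500 ≈ 9.5000 mm.
From α = 2·arctan(d/2f) we get f = d / (2·tan(α/2)).
With d = 9.5000 mm and α/2 = 22.8°, tan(α/2) ≈ 0.42036, so f ≈ 9.5000 / 0.84072 ≈ 11.2998 mm.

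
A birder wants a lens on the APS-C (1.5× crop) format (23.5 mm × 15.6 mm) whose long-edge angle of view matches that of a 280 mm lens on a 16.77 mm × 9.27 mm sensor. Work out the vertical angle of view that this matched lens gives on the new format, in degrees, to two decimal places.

Equal long-edge AOV ⇒ f₂ = f₁ · 23.5/16.77 = 280 × 1.40131 ≈ 392.3673 mm.
Vertical AOV on the new format = 2·arctan(15.6 / (2 × 392.3673)) = 2·arctan(0.01988) ≈ 2.2777°.

2.28°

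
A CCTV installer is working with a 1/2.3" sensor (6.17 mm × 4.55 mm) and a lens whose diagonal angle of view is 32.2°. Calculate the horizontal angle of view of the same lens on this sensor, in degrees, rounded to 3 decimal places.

26.156°

Sensor diagonal = √(6.17² + 4.55²) = √58.7714 ≈ 7.6663 mm.
From the diagonal AOV: f = 7.6663 / (2·tan(16.1°)) = 7.6663 / 0.57727 ≈ 13.2802 mm.
Horizontal AOV = 2·arctan(6.17 / (2 × 13.2802)) = 2·arctan(0.23230) ≈ 26.1558°.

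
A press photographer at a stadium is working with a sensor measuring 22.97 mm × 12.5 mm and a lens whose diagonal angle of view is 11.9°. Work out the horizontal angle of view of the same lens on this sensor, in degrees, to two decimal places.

Sensor diagonal = √(22.97² + 12.5²) = √683.8709 ≈ 26.1509 mm.
From the diagonal AOV: f = 26.1509 / (2·tan(5.95°)) = 26.1509 / 0.20844 ≈ 125.4578 mm.
Horizontal AOV = 2·arctan(22.97 / (2 × 125.4578)) = 2·arctan(0.09154) ≈ 10.4611°.

10.46°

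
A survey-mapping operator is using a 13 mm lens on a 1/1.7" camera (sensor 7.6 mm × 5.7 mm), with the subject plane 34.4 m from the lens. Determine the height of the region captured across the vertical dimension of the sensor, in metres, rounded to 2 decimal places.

15.08 m

dₒ: 34.4 m = 34400 mm.
Similar triangles through the lens centre give W/dₒ = h/dᵢ; with 1/f = 1/dₒ + 1/dᵢ this gives W = h·(dₒ − f)/f.
W = 5.7 mm × (34400 − 13) / 13 = 5.7 × 2645.1538 ≈ 15077.377 mm = 15.0774 m.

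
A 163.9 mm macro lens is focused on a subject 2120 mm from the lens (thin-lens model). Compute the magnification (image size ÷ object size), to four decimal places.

Thin lens: 1/f = 1/dₒ + 1/dᵢ → 1/dᵢ = 1/163.9 − 1/2120 = 0.0056296 mm⁻¹, so dᵢ ≈ 177.6330 mm.
Magnification m = dᵢ/dₒ = 177.6330/2120 ≈ 0.08379.

0.0838×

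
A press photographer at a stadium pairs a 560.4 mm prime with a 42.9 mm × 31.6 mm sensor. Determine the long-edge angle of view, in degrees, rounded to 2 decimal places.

Angle of view α = 2·arctan(w/2f) with w = 42.9 mm and f = 560.4 mm.
w/2f = 0.03828; arctan(0.03828) ≈ 2.1920°, so α ≈ 4.3840°.

4.38°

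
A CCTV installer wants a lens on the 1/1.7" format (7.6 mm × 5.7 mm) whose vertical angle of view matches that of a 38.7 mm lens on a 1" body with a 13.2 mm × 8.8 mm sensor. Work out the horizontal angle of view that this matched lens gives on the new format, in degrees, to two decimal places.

Equal vertical AOV ⇒ f₂ = f₁ · 5.7/8.8 = 38.7 × 0.64773 ≈ 25.0670 mm.
Horizontal AOV on the new format = 2·arctan(7.6 / (2 × 25.0670)) = 2·arctan(0.15159) ≈ 17.2401°.

17.24°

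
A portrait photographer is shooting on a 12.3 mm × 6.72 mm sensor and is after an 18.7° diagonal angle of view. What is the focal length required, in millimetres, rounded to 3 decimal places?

42.562 mm

Sensor diagonal = √(12.3² + 6.72²) = √196.4484 ≈ 14.0160 mm.
From α = 2·arctan(d/2f) we get f = d / (2·tan(α/2)).
With d = 14.0160 mm and α/2 = 9.35°, tan(α/2) ≈ 0.16465, so f ≈ 14.0160 / 0.32930 ≈ 42.5624 mm.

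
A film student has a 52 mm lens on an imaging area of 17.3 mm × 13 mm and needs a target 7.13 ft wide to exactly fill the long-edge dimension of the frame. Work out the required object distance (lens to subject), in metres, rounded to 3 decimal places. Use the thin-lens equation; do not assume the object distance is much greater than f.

6.584 m

W: 7.13 ft × 304.8 mm/ft = 2173.22 mm.
Magnification m = w/W = dᵢ/dₒ; combined with 1/f = 1/dₒ + 1/dᵢ this gives dₒ = f·(1 + W/w).
dₒ = 52 mm × (1 + 2173.22/17.3) = 52 × 126.6199 ≈ 6584.234 mm = 6.58423 m.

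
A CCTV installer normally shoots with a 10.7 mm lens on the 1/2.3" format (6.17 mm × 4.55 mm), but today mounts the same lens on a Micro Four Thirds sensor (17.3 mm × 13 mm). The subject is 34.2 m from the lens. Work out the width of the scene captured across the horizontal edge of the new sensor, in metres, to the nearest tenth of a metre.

55.3 m

The focal length stays 10.7 mm; the relevant sensor dimension is now w = 17.3 mm. Object distance dₒ = 34.2 m = 34200 mm.
Thin-lens field width W = w·(dₒ − f)/f = 17.3 × (34200 − 10.7)/10.7 ≈ 55278.027 mm = 55.278 m.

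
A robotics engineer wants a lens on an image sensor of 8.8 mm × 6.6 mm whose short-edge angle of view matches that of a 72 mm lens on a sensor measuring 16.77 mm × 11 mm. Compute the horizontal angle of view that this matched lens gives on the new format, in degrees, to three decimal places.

11.631°

Equal short-edge AOV ⇒ f₂ = f₁ · 6.6/11 = 72 × 0.60000 ≈ 43.2000 mm.
Horizontal AOV on the new format = 2·arctan(8.8 / (2 × 43.2000)) = 2·arctan(0.10185) ≈ 11.6313°.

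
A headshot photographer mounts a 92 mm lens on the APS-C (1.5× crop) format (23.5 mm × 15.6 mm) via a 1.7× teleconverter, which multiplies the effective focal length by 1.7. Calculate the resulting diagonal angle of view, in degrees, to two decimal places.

10.31°

Effective focal length f = 92 × 1.7 = 156.4 mm.
Sensor diagonal = √(23.5² + 15.6²) = √795.6100 ≈ 28.2066 mm.
α = 2·arctan(28.207 / (2 × 156.4)) = 2·arctan(0.09017) ≈ 10.3054°.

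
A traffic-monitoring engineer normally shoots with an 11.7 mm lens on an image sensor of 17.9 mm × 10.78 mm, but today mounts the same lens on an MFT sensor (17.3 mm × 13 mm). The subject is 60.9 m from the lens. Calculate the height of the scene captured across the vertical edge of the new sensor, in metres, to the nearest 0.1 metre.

The focal length stays 11.7 mm; the relevant sensor dimension is now h = 13 mm. Object distance dₒ = 60.9 m = 60900 mm.
Thin-lens field height W = h·(dₒ − f)/f = 13 × (60900 − 11.7)/11.7 ≈ 67653.667 mm = 67.6537 m.

67.7 m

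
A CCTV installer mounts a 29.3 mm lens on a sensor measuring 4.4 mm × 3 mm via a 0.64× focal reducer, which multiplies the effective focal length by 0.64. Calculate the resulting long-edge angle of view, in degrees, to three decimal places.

Effective focal length f = 29.3 × 0.64 = 18.752 mm.
α = 2·arctan(4.4 / (2 × 18.752)) = 2·arctan(0.11732) ≈ 13.3828°.

13.383°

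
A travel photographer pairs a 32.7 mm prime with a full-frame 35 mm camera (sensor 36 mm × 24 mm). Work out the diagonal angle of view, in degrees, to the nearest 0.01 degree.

66.97°

Sensor diagonal = √(36² + 24²) = √1872.0000 ≈ 43.2666 mm.
Angle of view α = 2·arctan(d/2f) with d = 43.2666 mm and f = 32.7 mm.
d/2f = 0.66157; arctan(0.66157) ≈ 33.4874°, so α ≈ 66.9748°.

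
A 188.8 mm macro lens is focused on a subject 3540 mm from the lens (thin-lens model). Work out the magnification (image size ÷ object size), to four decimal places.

0.0563×

Thin lens: 1/f = 1/dₒ + 1/dᵢ → 1/dᵢ = 1/188.8 − 1/3540 = 0.0050141 mm⁻¹, so dᵢ ≈ 199.4366 mm.
Magnification m = dᵢ/dₒ = 199.4366/3540 ≈ 0.05634.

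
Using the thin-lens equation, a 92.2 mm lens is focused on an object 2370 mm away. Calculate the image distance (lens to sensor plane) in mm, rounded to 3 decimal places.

1/dᵢ = 1/f − 1/dₒ = 1/92.2 − 1/2370 = 0.0104240 mm⁻¹.
dᵢ = 1/0.0104240 ≈ 95.9320 mm.

95.932 mm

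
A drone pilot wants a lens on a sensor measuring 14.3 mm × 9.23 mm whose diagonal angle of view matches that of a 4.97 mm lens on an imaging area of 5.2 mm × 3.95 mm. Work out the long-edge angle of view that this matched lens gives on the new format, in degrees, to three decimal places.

Sensor diagonal = √(5.2² + 3.95²) = √42.6425 ≈ 6.5301 mm.
Sensor diagonal = √(14.3² + 9.23²) = √289.6829 ≈ 17.0201 mm.
Equal diagonal AOV ⇒ f₂ = f₁ · 17.0201/6.5301 = 4.97 × 2.60639 ≈ 12.9538 mm.
Long-edge AOV on the new format = 2·arctan(14.3 / (2 × 12.9538)) = 2·arctan(0.55196) ≈ 57.7941°.

57.794°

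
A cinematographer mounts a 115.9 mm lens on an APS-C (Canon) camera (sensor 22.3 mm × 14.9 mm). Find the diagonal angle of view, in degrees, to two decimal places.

13.20°

Sensor diagonal = √(22.3² + 14.9²) = √719.3000 ≈ 26.8198 mm.
Angle of view α = 2·arctan(d/2f) with d = 26.8198 mm and f = 115.9 mm.
d/2f = 0.11570; arctan(0.11570) ≈ 6.5999°, so α ≈ 13.1998°.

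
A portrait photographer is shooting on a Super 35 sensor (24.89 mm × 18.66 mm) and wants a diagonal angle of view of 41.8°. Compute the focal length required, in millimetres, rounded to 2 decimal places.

Sensor diagonal = √(24.89² + 18.66²) = √967.7077 ≈ 31.1080 mm.
From α = 2·arctan(d/2f) we get f = d / (2·tan(α/2)).
With d = 31.1080 mm and α/2 = 20.9°, tan(α/2) ≈ 0.38186, so f ≈ 31.1080 / 0.76373 ≈ 40.7319 mm.

40.73 mm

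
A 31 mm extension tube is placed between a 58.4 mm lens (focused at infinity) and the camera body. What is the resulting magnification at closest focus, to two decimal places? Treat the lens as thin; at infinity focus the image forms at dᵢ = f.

0.53×

The tube moves the image plane from f to f + e, so dᵢ = 58.4 + 31 = 89.4 mm. Focus is achieved when 1/f = 1/dₒ + 1/dᵢ, giving dₒ = 1/(1/f − 1/(f+e)).
Magnification m = dᵢ/dₒ = (f+e)·(1/f − 1/(f+e)) = e/f = 31/58.4 ≈ 0.5308.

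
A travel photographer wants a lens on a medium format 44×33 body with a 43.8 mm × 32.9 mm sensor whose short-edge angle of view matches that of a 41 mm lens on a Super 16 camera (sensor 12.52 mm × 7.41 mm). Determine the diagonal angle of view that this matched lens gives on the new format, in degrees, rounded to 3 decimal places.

17.113°

Equal short-edge AOV ⇒ f₂ = f₁ · 32.9/7.41 = 41 × 4.43995 ≈ 182.0378 mm.
Sensor diagonal = √(43.8² + 32.9²) = √3000.8500 ≈ 54.7800 mm.
Diagonal AOV on the new format = 2·arctan(54.7800 / (2 × 182.0378)) = 2·arctan(0.15046) ≈ 17.1135°.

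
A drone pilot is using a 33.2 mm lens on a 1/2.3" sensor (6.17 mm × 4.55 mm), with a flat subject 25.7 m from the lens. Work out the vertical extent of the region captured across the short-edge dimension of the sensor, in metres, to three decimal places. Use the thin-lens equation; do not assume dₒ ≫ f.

3.518 m

dₒ: 25.7 m = 25700 mm.
Similar triangles through the lens centre give W/dₒ = h/dᵢ; with 1/f = 1/dₒ + 1/dᵢ this gives W = h·(dₒ − f)/f.
W = 4.55 mm × (25700 − 33.2) / 33.2 = 4.55 × 773.0964 ≈ 3517.589 mm = 3.51759 m.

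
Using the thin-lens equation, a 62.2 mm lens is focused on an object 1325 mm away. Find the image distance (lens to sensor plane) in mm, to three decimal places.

1/dᵢ = 1/f − 1/dₒ = 1/62.2 − 1/1325 = 0.0153225 mm⁻¹.
dᵢ = 1/0.0153225 ≈ 65.2637 mm.

65.264 mm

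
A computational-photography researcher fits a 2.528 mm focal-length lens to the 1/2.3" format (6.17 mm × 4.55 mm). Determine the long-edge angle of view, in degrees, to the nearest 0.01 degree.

Angle of view α = 2·arctan(w/2f) with w = 6.17 mm and f = 2.528 mm.
w/2f = 1.22033; arctan(1.22033) ≈ 50.6671°, so α ≈ 101.3343°.

101.33°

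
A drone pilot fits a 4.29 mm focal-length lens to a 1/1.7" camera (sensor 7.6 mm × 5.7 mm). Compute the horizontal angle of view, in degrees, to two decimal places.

Angle of view α = 2·arctan(w/2f) with w = 7.6 mm and f = 4.29 mm.
w/2f = 0.88578; arctan(0.88578) ≈ 41.5339°, so α ≈ 83.0678°.

83.07°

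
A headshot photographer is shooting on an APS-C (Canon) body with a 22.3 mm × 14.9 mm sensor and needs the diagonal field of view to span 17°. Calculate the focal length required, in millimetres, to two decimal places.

89.73 mm

Sensor diagonal = √(22.3² + 14.9²) = √719.3000 ≈ 26.8198 mm.
From α = 2·arctan(d/2f) we get f = d / (2·tan(α/2)).
With d = 26.8198 mm and α/2 = 8.5°, tan(α/2) ≈ 0.14945, so f ≈ 26.8198 / 0.29890 ≈ 89.7276 mm.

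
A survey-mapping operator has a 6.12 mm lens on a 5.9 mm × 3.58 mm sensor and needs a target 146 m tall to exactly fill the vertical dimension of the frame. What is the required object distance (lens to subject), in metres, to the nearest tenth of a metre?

249.6 m

W: 146 m = 146000 mm.
Magnification m = h/W = dᵢ/dₒ; combined with 1/f = 1/dₒ + 1/dᵢ this gives dₒ = f·(1 + W/h).
dₒ = 6.12 mm × (1 + 146000/3.58) = 6.12 × 40783.1229 ≈ 249592.712 mm = 249.593 m.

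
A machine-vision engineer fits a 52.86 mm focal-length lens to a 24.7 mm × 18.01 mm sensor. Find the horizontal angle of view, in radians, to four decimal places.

Angle of view α = 2·arctan(w/2f) with w = 24.7 mm and f = 52.86 mm.
w/2f = 0.23364; arctan(0.23364) ≈ 0.2295 rad, so α ≈ 0.4590 rad.

0.4590 rad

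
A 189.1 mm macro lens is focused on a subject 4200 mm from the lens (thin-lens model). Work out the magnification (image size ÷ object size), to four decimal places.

Thin lens: 1/f = 1/dₒ + 1/dᵢ → 1/dᵢ = 1/189.1 − 1/4200 = 0.0050501 mm⁻¹, so dᵢ ≈ 198.0154 mm.
Magnification m = dᵢ/dₒ = 198.0154/4200 ≈ 0.04715.

0.0471×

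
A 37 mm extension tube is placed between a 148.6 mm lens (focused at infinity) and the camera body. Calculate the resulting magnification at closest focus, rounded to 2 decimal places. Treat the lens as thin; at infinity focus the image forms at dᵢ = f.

The tube moves the image plane from f to f + e, so dᵢ = 148.6 + 37 = 185.6 mm. Focus is achieved when 1/f = 1/dₒ + 1/dᵢ, giving dₒ = 1/(1/f − 1/(f+e)).
Magnification m = dᵢ/dₒ = (f+e)·(1/f − 1/(f+e)) = e/f = 37/148.6 ≈ 0.2490.

0.25×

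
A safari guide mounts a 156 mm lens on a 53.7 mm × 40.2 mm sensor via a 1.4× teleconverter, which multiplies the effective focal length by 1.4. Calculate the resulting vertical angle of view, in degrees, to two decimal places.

Effective focal length f = 156 × 1.4 = 218.4 mm.
α = 2·arctan(40.2 / (2 × 218.4)) = 2·arctan(0.09203) ≈ 10.5166°.

10.52°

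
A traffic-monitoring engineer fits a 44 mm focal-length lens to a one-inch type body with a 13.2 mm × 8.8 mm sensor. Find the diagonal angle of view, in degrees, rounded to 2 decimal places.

20.44°

Sensor diagonal = √(13.2² + 8.8²) = √251.6800 ≈ 15.8644 mm.
Angle of view α = 2·arctan(d/2f) with d = 15.8644 mm and f = 44 mm.
d/2f = 0.18028; arctan(0.18028) ≈ 10.2194°, so α ≈ 20.4388°.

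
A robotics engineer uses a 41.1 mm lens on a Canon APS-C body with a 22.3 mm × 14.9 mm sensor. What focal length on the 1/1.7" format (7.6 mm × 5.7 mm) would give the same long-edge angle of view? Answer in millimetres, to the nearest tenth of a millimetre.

Equal angle of view means equal width/f ratio, so f₂ = f₁ · (width₂/width₁) = 41.1 × 7.6/22.3.
f₂ = 41.1 × 0.34081 ≈ 14.007 mm.

14.0 mm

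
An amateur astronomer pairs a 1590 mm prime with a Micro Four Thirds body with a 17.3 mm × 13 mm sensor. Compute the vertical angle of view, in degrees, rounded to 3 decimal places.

Angle of view α = 2·arctan(h/2f) with h = 13 mm and f = 1590 mm.
h/2f = 0.00409; arctan(0.00409) ≈ 0.2342°, so α ≈ 0.4685°.

0.468°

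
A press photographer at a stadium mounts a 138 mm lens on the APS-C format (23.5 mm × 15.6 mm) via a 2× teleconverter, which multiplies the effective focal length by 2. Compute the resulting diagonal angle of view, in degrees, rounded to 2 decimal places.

Effective focal length f = 138 × 2 = 276 mm.
Sensor diagonal = √(23.5² + 15.6²) = √795.6100 ≈ 28.2066 mm.
α = 2·arctan(28.207 / (2 × 276)) = 2·arctan(0.05110) ≈ 5.8504°.

5.85°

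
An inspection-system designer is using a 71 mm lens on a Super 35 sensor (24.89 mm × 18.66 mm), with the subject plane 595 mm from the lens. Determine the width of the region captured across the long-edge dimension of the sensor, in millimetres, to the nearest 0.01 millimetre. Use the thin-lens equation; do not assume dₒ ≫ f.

Similar triangles through the lens centre give W/dₒ = w/dᵢ; with 1/f = 1/dₒ + 1/dᵢ this gives W = w·(dₒ − f)/f.
W = 24.89 mm × (595 − 71) / 71 = 24.89 × 7.3803 ≈ 183.695 mm.

183.70 mm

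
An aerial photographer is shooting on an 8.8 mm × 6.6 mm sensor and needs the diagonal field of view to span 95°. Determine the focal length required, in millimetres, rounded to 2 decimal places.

5.04 mm

Sensor diagonal = √(8.8² + 6.6²) = √121.0000 ≈ 11.0000 mm.
From α = 2·arctan(d/2f) we get f = d / (2·tan(α/2)).
With d = 11.0000 mm and α/2 = 47.5°, tan(α/2) ≈ 1.09131, so f ≈ 11.0000 / 2.18262 ≈ 5.0398 mm.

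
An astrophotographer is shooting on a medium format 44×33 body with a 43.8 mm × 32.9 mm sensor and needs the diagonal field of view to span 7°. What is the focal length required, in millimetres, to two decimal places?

447.82 mm

Sensor diagonal = √(43.8² + 32.9²) = √3000.8500 ≈ 54.7800 mm.
From α = 2·arctan(d/2f) we get f = d / (2·tan(α/2)).
With d = 54.7800 mm and α/2 = 3.5°, tan(α/2) ≈ 0.06116, so f ≈ 54.7800 / 0.12233 ≈ 447.8227 mm.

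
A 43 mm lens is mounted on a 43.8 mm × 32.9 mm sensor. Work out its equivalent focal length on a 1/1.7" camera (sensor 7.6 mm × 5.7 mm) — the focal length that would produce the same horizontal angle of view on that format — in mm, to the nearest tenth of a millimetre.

Equal angle of view means equal width/f ratio, so f₂ = f₁ · (width₂/width₁) = 43 × 7.6/43.8.
f₂ = 43 × 0.17352 ≈ 7.461 mm.

7.5 mm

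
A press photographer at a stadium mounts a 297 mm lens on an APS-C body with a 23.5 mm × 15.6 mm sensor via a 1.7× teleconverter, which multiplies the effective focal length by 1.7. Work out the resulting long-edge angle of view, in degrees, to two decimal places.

2.67°

Effective focal length f = 297 × 1.7 = 504.9 mm.
α = 2·arctan(23.5 / (2 × 504.9)) = 2·arctan(0.02327) ≈ 2.6663°.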